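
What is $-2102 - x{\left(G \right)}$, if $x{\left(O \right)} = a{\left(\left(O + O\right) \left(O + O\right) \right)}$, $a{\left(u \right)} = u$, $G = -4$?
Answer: $-2166$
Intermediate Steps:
$x{\left(O \right)} = 4 O^{2}$ ($x{\left(O \right)} = \left(O + O\right) \left(O + O\right) = 2 O 2 O = 4 O^{2}$)
$-2102 - x{\left(G \right)} = -2102 - 4 \left(-4\right)^{2} = -2102 - 4 \cdot 16 = -2102 - 64 = -2166$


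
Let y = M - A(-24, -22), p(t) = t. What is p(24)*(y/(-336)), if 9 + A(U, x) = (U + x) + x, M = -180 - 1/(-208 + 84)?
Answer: 12771/1736 ≈ 7.3566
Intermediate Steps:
M = -22319/124 (M = -180 - 1/(-124) = -180 - 1*(-1/124) = -180 + 1/124 = -22319/124 ≈ -179.99)
A(U, x) = -9 + U + 2*x (A(U, x) = -9 + ((U + x) + x) = -9 + (U + 2*x) = -9 + U + 2*x)
y = -12771/124 (y = -22319/124 - (-9 - 24 + 2*(-22)) = -22319/124 - (-9 - 24 - 44) = -22319/124 - 1*(-77) = -22319/124 + 77 = -12771/124 ≈ -102.99)
p(24)*(y/(-336)) = 24*(-12771/124/(-336)) = 24*(-12771/124*(-1/336)) = 24*(4257/13888) = 12771/1736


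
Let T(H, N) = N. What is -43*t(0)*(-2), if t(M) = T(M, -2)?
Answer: -172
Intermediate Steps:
t(M) = -2
-43*t(0)*(-2) = -43*(-2)*(-2) = 86*(-2) = -172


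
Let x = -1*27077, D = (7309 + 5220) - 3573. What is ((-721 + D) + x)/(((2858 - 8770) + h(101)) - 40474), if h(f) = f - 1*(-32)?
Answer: 18842/46253 ≈ 0.40737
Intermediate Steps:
h(f) = 32 + f (h(f) = f + 32 = 32 + f)
D = 8956 (D = 12529 - 3573 = 8956)
x = -27077
((-721 + D) + x)/(((2858 - 8770) + h(101)) - 40474) = ((-721 + 8956) - 27077)/(((2858 - 8770) + (32 + 101)) - 40474) = (8235 - 27077)/((-5912 + 133) - 40474) = -18842/(-5779 - 40474) = -18842/(-46253) = -18842*(-1/46253) = 18842/46253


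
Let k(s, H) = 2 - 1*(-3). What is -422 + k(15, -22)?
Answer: -417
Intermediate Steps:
k(s, H) = 5 (k(s, H) = 2 + 3 = 5)
-422 + k(15, -22) = -422 + 5 = -417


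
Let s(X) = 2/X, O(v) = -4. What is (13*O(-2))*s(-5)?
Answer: 104/5 ≈ 20.800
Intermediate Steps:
(13*O(-2))*s(-5) = (13*(-4))*(2/(-5)) = -104*(-1)/5 = -52*(-2/5) = 104/5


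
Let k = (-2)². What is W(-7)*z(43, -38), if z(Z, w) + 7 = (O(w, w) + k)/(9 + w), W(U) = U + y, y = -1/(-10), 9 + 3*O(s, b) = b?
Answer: 6601/145 ≈ 45.524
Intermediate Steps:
O(s, b) = -3 + b/3
y = ⅒ (y = -1*(-⅒) = ⅒ ≈ 0.10000)
k = 4
W(U) = ⅒ + U (W(U) = U + ⅒ = ⅒ + U)
z(Z, w) = -7 + (1 + w/3)/(9 + w) (z(Z, w) = -7 + ((-3 + w/3) + 4)/(9 + w) = -7 + (1 + w/3)/(9 + w))
W(-7)*z(43, -38) = (⅒ - 7)*(2*(-93 - 10*(-38))/(3*(9 - 38))) = -23*(-93 + 380)/(5*(-29)) = -23*(-1)*287/(5*29) = -69/10*(-574/87) = 6601/145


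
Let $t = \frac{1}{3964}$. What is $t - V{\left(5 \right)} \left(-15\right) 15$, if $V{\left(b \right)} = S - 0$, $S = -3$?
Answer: $- \frac{2675699}{3964} \approx -675.0$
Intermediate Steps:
$t = \frac{1}{3964} \approx 0.00025227$
$V{\left(b \right)} = -3$ ($V{\left(b \right)} = -3 - 0 = -3 + 0 = -3$)
$t - V{\left(5 \right)} \left(-15\right) 15 = \frac{1}{3964} - \left(-3\right) \left(-15\right) 15 = \frac{1}{3964} - 45 \cdot 15 = \frac{1}{3964} - 675 = - \frac{2675699}{3964}$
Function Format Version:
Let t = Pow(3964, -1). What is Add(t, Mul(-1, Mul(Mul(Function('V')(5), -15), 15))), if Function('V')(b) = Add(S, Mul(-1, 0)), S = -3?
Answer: Rational(-2675699, 3964) ≈ -675.00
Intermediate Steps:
t = Rational(1, 3964) ≈ 0.00025227
Function('V')(b) = -3 (Function('V')(b) = Add(-3, Mul(-1, 0)) = Add(-3, 0) = -3)
Add(t, Mul(-1, Mul(Mul(Function('V')(5), -15), 15))) = Add(Rational(1, 3964), Mul(-1, Mul(Mul(-3, -15), 15))) = Add(Rational(1, 3964), Mul(-1, Mul(45, 15))) = Add(Rational(1, 3964), Mul(-1, 675)) = Add(Rational(1, 3964), -675) = Rational(-2675699, 3964)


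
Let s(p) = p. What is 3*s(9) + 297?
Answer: 324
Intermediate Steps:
3*s(9) + 297 = 3*9 + 297 = 27 + 297 = 324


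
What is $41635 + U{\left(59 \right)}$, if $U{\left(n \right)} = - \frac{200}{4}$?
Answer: $41585$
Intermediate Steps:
$U{\left(n \right)} = -50$ ($U{\left(n \right)} = \left(-200\right) \frac{1}{4} = -50$)
$41635 + U{\left(59 \right)} = 41635 - 50 = 41585$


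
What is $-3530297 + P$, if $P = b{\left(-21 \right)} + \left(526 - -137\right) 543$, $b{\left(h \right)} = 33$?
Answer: $-3170255$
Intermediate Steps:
$P = 360042$ ($P = 33 + \left(526 - -137\right) 543 = 33 + \left(526 + 137\right) 543 = 33 + 663 \cdot 543 = 33 + 360009 = 360042$)
$-3530297 + P = -3530297 + 360042 = -3170255$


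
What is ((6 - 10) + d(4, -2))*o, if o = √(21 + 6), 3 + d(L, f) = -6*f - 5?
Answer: 0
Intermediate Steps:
d(L, f) = -8 - 6*f (d(L, f) = -3 + (-6*f - 5) = -3 + (-5 - 6*f) = -8 - 6*f)
o = 3*√3 (o = √27 = 3*√3 ≈ 5.1962)
((6 - 10) + d(4, -2))*o = ((6 - 10) + (-8 - 6*(-2)))*(3*√3) = (-4 + (-8 + 12))*(3*√3) = (-4 + 4)*(3*√3) = 0*(3*√3) = 0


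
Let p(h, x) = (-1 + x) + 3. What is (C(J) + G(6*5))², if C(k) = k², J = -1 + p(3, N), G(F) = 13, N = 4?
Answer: 1444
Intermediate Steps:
p(h, x) = 2 + x
J = 5 (J = -1 + (2 + 4) = -1 + 6 = 5)
(C(J) + G(6*5))² = (5² + 13)² = (25 + 13)² = 38² = 1444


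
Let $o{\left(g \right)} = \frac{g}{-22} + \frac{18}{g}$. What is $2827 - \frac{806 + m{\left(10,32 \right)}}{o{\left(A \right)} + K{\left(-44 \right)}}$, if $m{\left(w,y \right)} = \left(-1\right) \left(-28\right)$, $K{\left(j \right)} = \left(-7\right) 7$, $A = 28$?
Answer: $\frac{21735197}{7643} \approx 2843.8$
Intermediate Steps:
$K{\left(j \right)} = -49$
$o{\left(g \right)} = \frac{18}{g} - \frac{g}{22}$ ($o{\left(g \right)} = g \left(- \frac{1}{22}\right) + \frac{18}{g} = - \frac{g}{22} + \frac{18}{g} = \frac{18}{g} - \frac{g}{22}$)
$m{\left(w,y \right)} = 28$
$2827 - \frac{806 + m{\left(10,32 \right)}}{o{\left(A \right)} + K{\left(-44 \right)}} = 2827 - \frac{806 + 28}{\left(\frac{18}{28} - \frac{14}{11}\right) - 49} = 2827 - \frac{834}{\left(18 \cdot \frac{1}{28} - \frac{14}{11}\right) - 49} = 2827 - \frac{834}{\left(\frac{9}{14} - \frac{14}{11}\right) - 49} = 2827 - \frac{834}{- \frac{97}{154} - 49} = 2827 - \frac{834}{- \frac{7643}{154}} = 2827 - 834 \left(- \frac{154}{7643}\right) = 2827 - - \frac{128436}{7643} = 2827 + \frac{128436}{7643} = \frac{21735197}{7643}$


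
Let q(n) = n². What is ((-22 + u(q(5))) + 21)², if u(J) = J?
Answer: 576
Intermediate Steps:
((-22 + u(q(5))) + 21)² = ((-22 + 5²) + 21)² = ((-22 + 25) + 21)² = (3 + 21)² = 24² = 576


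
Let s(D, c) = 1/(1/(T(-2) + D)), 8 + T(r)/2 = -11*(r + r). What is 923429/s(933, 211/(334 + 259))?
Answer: 923429/1005 ≈ 918.83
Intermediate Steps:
T(r) = -16 - 44*r (T(r) = -16 + 2*(-11*(r + r)) = -16 + 2*(-22*r) = -16 - 44*r)
s(D, c) = 72 + D (s(D, c) = 1/(1/((-16 - 44*(-2)) + D)) = 1/(1/((-16 + 88) + D)) = 1/(1/(72 + D)) = 72 + D)
923429/s(933, 211/(334 + 259)) = 923429/(72 + 933) = 923429/1005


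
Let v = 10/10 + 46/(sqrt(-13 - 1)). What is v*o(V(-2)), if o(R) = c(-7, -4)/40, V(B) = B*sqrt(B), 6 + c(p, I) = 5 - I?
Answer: 3/40 - 69*I*sqrt(14)/280 ≈ 0.075 - 0.92205*I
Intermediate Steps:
v = 1 - 23*I*sqrt(14)/7 (v = 10*(1/10) + 46/(sqrt(-14)) = 1 + 46/((I*sqrt(14))) = 1 + 46*(-I*sqrt(14)/14) = 1 - 23*I*sqrt(14)/7 ≈ 1.0 - 12.294*I)
c(p, I) = -1 - I (c(p, I) = -6 + (5 - I) = -1 - I)
V(B) = B**(3/2)
o(R) = 3/40 (o(R) = (-1 - 1*(-4))/40 = (-1 + 4)*(1/40) = 3*(1/40) = 3/40)
v*o(V(-2)) = (1 - 23*I*sqrt(14)/7)*(3/40) = 3/40 - 69*I*sqrt(14)/280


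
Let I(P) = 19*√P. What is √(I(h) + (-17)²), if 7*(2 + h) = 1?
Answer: √(14161 + 133*I*√91)/7 ≈ 17.017 + 0.76079*I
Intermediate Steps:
h = -13/7 (h = -2 + (⅐)*1 = -2 + ⅐ = -13/7 ≈ -1.8571)
√(I(h) + (-17)²) = √(19*√(-13/7) + (-17)²) = √(19*(I*√91/7) + 289) = √(19*I*√91/7 + 289) = √(289 + 19*I*√91/7)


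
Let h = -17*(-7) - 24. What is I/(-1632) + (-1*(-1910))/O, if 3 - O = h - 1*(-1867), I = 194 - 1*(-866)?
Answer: -432805/266424 ≈ -1.6245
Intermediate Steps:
h = 95 (h = 119 - 24 = 95)
I = 1060 (I = 194 + 866 = 1060)
O = -1959 (O = 3 - (95 - 1*(-1867)) = 3 - (95 + 1867) = 3 - 1*1962 = 3 - 1962 = -1959)
I/(-1632) + (-1*(-1910))/O = 1060/(-1632) - 1*(-1910)/(-1959) = 1060*(-1/1632) + 1910*(-1/1959) = -265/408 - 1910/1959 = -432805/266424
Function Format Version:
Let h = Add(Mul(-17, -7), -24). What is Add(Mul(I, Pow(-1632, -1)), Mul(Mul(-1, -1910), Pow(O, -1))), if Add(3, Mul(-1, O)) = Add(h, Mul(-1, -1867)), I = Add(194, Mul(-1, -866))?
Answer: Rational(-432805, 266424) ≈ -1.6245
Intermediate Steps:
h = 95 (h = Add(119, -24) = 95)
I = 1060 (I = Add(194, 866) = 1060)
O = -1959 (O = Add(3, Mul(-1, Add(95, Mul(-1, -1867)))) = Add(3, Mul(-1, Add(95, 1867))) = Add(3, Mul(-1, 1962)) = Add(3, -1962) = -1959)
Add(Mul(I, Pow(-1632, -1)), Mul(Mul(-1, -1910), Pow(O, -1))) = Add(Mul(1060, Pow(-1632, -1)), Mul(Mul(-1, -1910), Pow(-1959, -1))) = Add(Mul(1060, Rational(-1, 1632)), Mul(1910, Rational(-1, 1959))) = Add(Rational(-265, 408), Rational(-1910, 1959)) = Rational(-432805, 266424)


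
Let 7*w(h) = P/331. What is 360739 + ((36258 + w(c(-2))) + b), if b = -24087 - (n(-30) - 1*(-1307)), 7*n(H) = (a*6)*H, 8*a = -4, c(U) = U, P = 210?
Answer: 860974571/2317 ≈ 3.7159e+5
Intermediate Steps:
a = -½ (a = (⅛)*(-4) = -½ ≈ -0.50000)
n(H) = -3*H/7 (n(H) = ((-½*6)*H)/7 = (-3*H)/7 = -3*H/7)
w(h) = 30/331 (w(h) = (210/331)/7 = (210*(1/331))/7 = (⅐)*(210/331) = 30/331)
b = -177848/7 (b = -24087 - (-3/7*(-30) - 1*(-1307)) = -24087 - (90/7 + 1307) = -24087 - 1*9239/7 = -24087 - 9239/7 = -177848/7 ≈ -25407.)
360739 + ((36258 + w(c(-2))) + b) = 360739 + ((36258 + 30/331) - 177848/7) = 360739 + (12001428/331 - 177848/7) = 360739 + 25142308/2317 = 860974571/2317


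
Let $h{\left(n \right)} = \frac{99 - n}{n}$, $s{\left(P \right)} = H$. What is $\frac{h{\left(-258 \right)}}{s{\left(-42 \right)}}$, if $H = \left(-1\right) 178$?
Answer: $\frac{119}{15308} \approx 0.0077737$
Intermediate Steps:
$H = -178$
$s{\left(P \right)} = -178$
$h{\left(n \right)} = \frac{99 - n}{n}$
$\frac{h{\left(-258 \right)}}{s{\left(-42 \right)}} = \frac{\frac{1}{-258} \left(99 - -258\right)}{-178} = - \frac{99 + 258}{258} \left(- \frac{1}{178}\right) = \left(- \frac{1}{258}\right) 357 \left(- \frac{1}{178}\right) = \left(- \frac{119}{86}\right) \left(- \frac{1}{178}\right) = \frac{119}{15308}$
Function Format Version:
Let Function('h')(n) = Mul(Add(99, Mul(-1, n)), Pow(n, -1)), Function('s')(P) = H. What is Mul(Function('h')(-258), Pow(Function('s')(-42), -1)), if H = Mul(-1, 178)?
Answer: Rational(119, 15308) ≈ 0.0077737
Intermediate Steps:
H = -178
Function('s')(P) = -178
Function('h')(n) = Mul(Pow(n, -1), Add(99, Mul(-1, n)))
Mul(Function('h')(-258), Pow(Function('s')(-42), -1)) = Mul(Mul(Pow(-258, -1), Add(99, Mul(-1, -258))), Pow(-178, -1)) = Mul(Mul(Rational(-1, 258), Add(99, 258)), Rational(-1, 178)) = Mul(Mul(Rational(-1, 258), 357), Rational(-1, 178)) = Mul(Rational(-119, 86), Rational(-1, 178)) = Rational(119, 15308)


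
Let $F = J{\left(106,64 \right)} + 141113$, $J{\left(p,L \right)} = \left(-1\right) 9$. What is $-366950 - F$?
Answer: $-508054$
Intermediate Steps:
$J{\left(p,L \right)} = -9$
$F = 141104$ ($F = -9 + 141113 = 141104$)
$-366950 - F = -366950 - 141104 = -508054$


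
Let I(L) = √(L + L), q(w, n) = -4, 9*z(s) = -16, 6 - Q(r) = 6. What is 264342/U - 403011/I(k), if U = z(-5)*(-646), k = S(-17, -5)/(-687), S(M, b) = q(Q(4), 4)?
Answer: 1189539/5168 - 403011*√1374/4 ≈ -3.7344e+6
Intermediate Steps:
Q(r) = 0 (Q(r) = 6 - 1*6 = 6 - 6 = 0)
z(s) = -16/9 (z(s) = (⅑)*(-16) = -16/9)
S(M, b) = -4
k = 4/687 (k = -4/(-687) = -4*(-1/687) = 4/687 ≈ 0.0058224)
I(L) = √2*√L (I(L) = √(2*L) = √2*√L)
U = 10336/9 (U = -16/9*(-646) = 10336/9 ≈ 1148.4)
264342/U - 403011/I(k) = 264342/(10336/9) - 403011*√1374/4 = 264342*(9/10336) - 403011*√1374/4 = 1189539/5168 - 403011*√1374/4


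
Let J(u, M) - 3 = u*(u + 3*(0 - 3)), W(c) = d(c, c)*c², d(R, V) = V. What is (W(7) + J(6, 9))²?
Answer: 107584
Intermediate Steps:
W(c) = c³ (W(c) = c*c² = c³)
J(u, M) = 3 + u*(-9 + u) (J(u, M) = 3 + u*(u + 3*(0 - 3)) = 3 + u*(u + 3*(-3)) = 3 + u*(u - 9) = 3 + u*(-9 + u))
(W(7) + J(6, 9))² = (7³ + (3 + 6² - 9*6))² = (343 + (3 + 36 - 54))² = (343 - 15)² = 328² = 107584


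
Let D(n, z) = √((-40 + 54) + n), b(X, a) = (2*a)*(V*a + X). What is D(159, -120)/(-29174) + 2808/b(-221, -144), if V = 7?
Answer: 39/4916 - √173/29174 ≈ 0.0074824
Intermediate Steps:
b(X, a) = 2*a*(X + 7*a) (b(X, a) = (2*a)*(7*a + X) = (2*a)*(X + 7*a) = 2*a*(X + 7*a))
D(n, z) = √(14 + n)
D(159, -120)/(-29174) + 2808/b(-221, -144) = √(14 + 159)/(-29174) + 2808/((2*(-144)*(-221 + 7*(-144)))) = √173*(-1/29174) + 2808/((2*(-144)*(-221 - 1008))) = -√173/29174 + 2808/((2*(-144)*(-1229))) = -√173/29174 + 2808/353952 = -√173/29174 + 2808*(1/353952) = -√173/29174 + 39/4916 = 39/4916 - √173/29174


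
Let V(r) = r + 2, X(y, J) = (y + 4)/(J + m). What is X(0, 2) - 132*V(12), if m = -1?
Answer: -1844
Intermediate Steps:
X(y, J) = (4 + y)/(-1 + J) (X(y, J) = (y + 4)/(J - 1) = (4 + y)/(-1 + J))
V(r) = 2 + r
X(0, 2) - 132*V(12) = (4 + 0)/(-1 + 2) - 132*(2 + 12) = 4/1 - 132*14 = 1*4 - 1848 = 4 - 1848 = -1844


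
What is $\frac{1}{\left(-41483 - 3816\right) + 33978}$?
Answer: $- \frac{1}{11321} \approx -8.8331 \cdot 10^{-5}$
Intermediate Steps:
$\frac{1}{\left(-41483 - 3816\right) + 33978} = \frac{1}{-45299 + 33978} = \frac{1}{-11321} = - \frac{1}{11321}$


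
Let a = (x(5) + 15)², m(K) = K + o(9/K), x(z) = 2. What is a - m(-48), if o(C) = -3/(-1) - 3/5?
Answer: 1673/5 ≈ 334.60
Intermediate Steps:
o(C) = 12/5 (o(C) = -3*(-1) - 3*⅕ = 3 - ⅗ = 12/5)
m(K) = 12/5 + K (m(K) = K + 12/5 = 12/5 + K)
a = 289 (a = (2 + 15)² = 17² = 289)
a - m(-48) = 289 - (12/5 - 48) = 289 - 1*(-228/5) = 289 + 228/5 = 1673/5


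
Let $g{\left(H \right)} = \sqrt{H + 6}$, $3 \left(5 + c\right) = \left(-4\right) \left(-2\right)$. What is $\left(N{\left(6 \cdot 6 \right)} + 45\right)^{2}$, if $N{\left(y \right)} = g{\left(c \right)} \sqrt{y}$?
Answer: $2157 + 180 \sqrt{33} \approx 3191.0$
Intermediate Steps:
$c = - \frac{7}{3}$ ($c = -5 + \frac{\left(-4\right) \left(-2\right)}{3} = -5 + \frac{1}{3} \cdot 8 = -5 + \frac{8}{3} = - \frac{7}{3} \approx -2.3333$)
$g{\left(H \right)} = \sqrt{6 + H}$
$N{\left(y \right)} = \frac{\sqrt{33} \sqrt{y}}{3}$ ($N{\left(y \right)} = \sqrt{6 - \frac{7}{3}} \sqrt{y} = \sqrt{\frac{11}{3}} \sqrt{y} = \frac{\sqrt{33}}{3} \sqrt{y} = \frac{\sqrt{33} \sqrt{y}}{3}$)
$\left(N{\left(6 \cdot 6 \right)} + 45\right)^{2} = \left(\frac{\sqrt{33} \sqrt{6 \cdot 6}}{3} + 45\right)^{2} = \left(\frac{\sqrt{33} \sqrt{36}}{3} + 45\right)^{2} = \left(\frac{1}{3} \sqrt{33} \cdot 6 + 45\right)^{2} = \left(2 \sqrt{33} + 45\right)^{2} = \left(45 + 2 \sqrt{33}\right)^{2}$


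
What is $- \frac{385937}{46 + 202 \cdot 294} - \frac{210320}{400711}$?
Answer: $- \frac{167149360087}{23815857574} \approx -7.0184$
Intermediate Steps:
$- \frac{385937}{46 + 202 \cdot 294} - \frac{210320}{400711} = - \frac{385937}{46 + 59388} - \frac{210320}{400711} = - \frac{385937}{59434} - \frac{210320}{400711} = - \frac{167149360087}{23815857574}$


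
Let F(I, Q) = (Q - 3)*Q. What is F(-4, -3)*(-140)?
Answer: -2520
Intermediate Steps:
F(I, Q) = Q*(-3 + Q) (F(I, Q) = (-3 + Q)*Q = Q*(-3 + Q))
F(-4, -3)*(-140) = -3*(-3 - 3)*(-140) = -3*(-6)*(-140) = 18*(-140) = -2520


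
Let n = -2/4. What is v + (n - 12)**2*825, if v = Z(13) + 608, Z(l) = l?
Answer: 518109/4 ≈ 1.2953e+5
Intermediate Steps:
n = -1/2 (n = -2*1/4 = -1/2 ≈ -0.50000)
v = 621 (v = 13 + 608 = 621)
v + (n - 12)**2*825 = 621 + (-1/2 - 12)**2*825 = 621 + (-25/2)**2*825 = 621 + (625/4)*825 = 621 + 515625/4 = 518109/4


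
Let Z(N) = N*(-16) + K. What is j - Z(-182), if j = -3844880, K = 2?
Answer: -3847794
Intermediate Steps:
Z(N) = 2 - 16*N (Z(N) = N*(-16) + 2 = -16*N + 2 = 2 - 16*N)
j - Z(-182) = -3844880 - (2 - 16*(-182)) = -3844880 - (2 + 2912) = -3844880 - 1*2914 = -3844880 - 2914 = -3847794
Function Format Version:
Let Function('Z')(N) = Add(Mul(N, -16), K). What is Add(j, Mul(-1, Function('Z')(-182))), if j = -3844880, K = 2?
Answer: -3847794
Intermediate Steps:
Function('Z')(N) = Add(2, Mul(-16, N)) (Function('Z')(N) = Add(Mul(N, -16), 2) = Add(Mul(-16, N), 2) = Add(2, Mul(-16, N)))
Add(j, Mul(-1, Function('Z')(-182))) = Add(-3844880, Mul(-1, Add(2, Mul(-16, -182)))) = Add(-3844880, Mul(-1, Add(2, 2912))) = Add(-3844880, Mul(-1, 2914)) = Add(-3844880, -2914) = -3847794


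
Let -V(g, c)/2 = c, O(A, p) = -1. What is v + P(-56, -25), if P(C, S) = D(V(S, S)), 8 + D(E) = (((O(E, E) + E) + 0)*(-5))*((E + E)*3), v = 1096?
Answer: -72412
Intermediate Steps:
V(g, c) = -2*c
D(E) = -8 + 6*E*(5 - 5*E) (D(E) = -8 + (((-1 + E) + 0)*(-5))*((E + E)*3) = -8 + ((-1 + E)*(-5))*((2*E)*3) = -8 + (5 - 5*E)*(6*E) = -8 + 6*E*(5 - 5*E))
P(C, S) = -8 - 120*S² - 60*S (P(C, S) = -8 - 30*4*S² + 30*(-2*S) = -8 - 120*S² - 60*S)
v + P(-56, -25) = 1096 + (-8 - 120*(-25)² - 60*(-25)) = 1096 + (-8 - 120*625 + 1500) = 1096 + (-8 - 75000 + 1500) = 1096 - 73508 = -72412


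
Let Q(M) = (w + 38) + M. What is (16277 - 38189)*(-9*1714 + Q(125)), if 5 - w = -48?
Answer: 333281520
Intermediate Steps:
w = 53 (w = 5 - 1*(-48) = 5 + 48 = 53)
Q(M) = 91 + M (Q(M) = (53 + 38) + M = 91 + M)
(16277 - 38189)*(-9*1714 + Q(125)) = (16277 - 38189)*(-9*1714 + (91 + 125)) = -21912*(-15426 + 216) = -21912*(-15210) = 333281520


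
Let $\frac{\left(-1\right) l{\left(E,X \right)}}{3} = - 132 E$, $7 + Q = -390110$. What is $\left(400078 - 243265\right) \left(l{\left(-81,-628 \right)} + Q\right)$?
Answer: $-66205350909$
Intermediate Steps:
$Q = -390117$ ($Q = -7 - 390110 = -390117$)
$l{\left(E,X \right)} = 396 E$ ($l{\left(E,X \right)} = - 3 \left(- 132 E\right) = 396 E$)
$\left(400078 - 243265\right) \left(l{\left(-81,-628 \right)} + Q\right) = \left(400078 - 243265\right) \left(396 \left(-81\right) - 390117\right) = 156813 \left(-32076 - 390117\right) = 156813 \left(-422193\right) = -66205350909$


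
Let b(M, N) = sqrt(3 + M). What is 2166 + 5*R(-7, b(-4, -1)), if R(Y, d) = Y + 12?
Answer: 2191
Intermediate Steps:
R(Y, d) = 12 + Y
2166 + 5*R(-7, b(-4, -1)) = 2166 + 5*(12 - 7) = 2166 + 5*5 = 2166 + 25 = 2191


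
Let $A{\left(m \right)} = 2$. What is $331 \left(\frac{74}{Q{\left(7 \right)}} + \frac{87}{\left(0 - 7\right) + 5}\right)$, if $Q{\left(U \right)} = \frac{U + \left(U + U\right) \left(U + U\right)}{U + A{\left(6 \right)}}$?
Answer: $- \frac{5404899}{406} \approx -13313.0$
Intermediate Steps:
$Q{\left(U \right)} = \frac{U + 4 U^{2}}{2 + U}$ ($Q{\left(U \right)} = \frac{U + \left(U + U\right) \left(U + U\right)}{U + 2} = \frac{U + 2 U 2 U}{2 + U} = \frac{U + 4 U^{2}}{2 + U}$)
$331 \left(\frac{74}{Q{\left(7 \right)}} + \frac{87}{\left(0 - 7\right) + 5}\right) = 331 \left(\frac{74}{7 \frac{1}{2 + 7} \left(1 + 4 \cdot 7\right)} + \frac{87}{\left(0 - 7\right) + 5}\right) = 331 \left(\frac{74}{7 \cdot \frac{1}{9} \left(1 + 28\right)} + \frac{87}{-7 + 5}\right) = 331 \left(\frac{74}{7 \cdot \frac{1}{9} \cdot 29} + \frac{87}{-2}\right) = 331 \left(\frac{74}{\frac{203}{9}} + 87 \left(- \frac{1}{2}\right)\right) = 331 \left(74 \cdot \frac{9}{203} - \frac{87}{2}\right) = 331 \left(\frac{666}{203} - \frac{87}{2}\right) = 331 \left(- \frac{16329}{406}\right) = - \frac{5404899}{406}$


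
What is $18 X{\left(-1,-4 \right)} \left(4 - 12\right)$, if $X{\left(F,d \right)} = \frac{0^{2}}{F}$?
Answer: $0$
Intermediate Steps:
$X{\left(F,d \right)} = 0$ ($X{\left(F,d \right)} = \frac{0}{F} = 0$)
$18 X{\left(-1,-4 \right)} \left(4 - 12\right) = 18 \cdot 0 \left(4 - 12\right) = 0 \left(4 - 12\right) = 0 \left(-8\right) = 0$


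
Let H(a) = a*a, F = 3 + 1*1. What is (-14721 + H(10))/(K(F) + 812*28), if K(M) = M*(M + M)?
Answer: -14621/22768 ≈ -0.64217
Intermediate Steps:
F = 4 (F = 3 + 1 = 4)
H(a) = a**2
K(M) = 2*M**2 (K(M) = M*(2*M) = 2*M**2)
(-14721 + H(10))/(K(F) + 812*28) = (-14721 + 10**2)/(2*4**2 + 812*28) = (-14721 + 100)/(2*16 + 22736) = -14621/(32 + 22736) = -14621/22768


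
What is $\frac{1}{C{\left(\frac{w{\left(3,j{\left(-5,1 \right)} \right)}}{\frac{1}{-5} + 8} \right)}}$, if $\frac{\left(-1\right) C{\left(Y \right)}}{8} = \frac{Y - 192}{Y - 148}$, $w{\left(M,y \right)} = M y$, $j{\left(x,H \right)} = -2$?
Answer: $- \frac{967}{10024} \approx -0.096468$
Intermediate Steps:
$C{\left(Y \right)} = - \frac{8 \left(-192 + Y\right)}{-148 + Y}$ ($C{\left(Y \right)} = - 8 \frac{Y - 192}{Y - 148} = - 8 \frac{-192 + Y}{-148 + Y} = - \frac{8 \left(-192 + Y\right)}{-148 + Y}$)
$\frac{1}{C{\left(\frac{w{\left(3,j{\left(-5,1 \right)} \right)}}{\frac{1}{-5} + 8} \right)}} = \frac{1}{8 \frac{1}{-148 + \frac{3 \left(-2\right)}{\frac{1}{-5} + 8}} \left(192 - \frac{3 \left(-2\right)}{\frac{1}{-5} + 8}\right)} = \frac{1}{8 \frac{1}{-148 + \frac{1}{- \frac{1}{5} + 8} \left(-6\right)} \left(192 - \frac{1}{- \frac{1}{5} + 8} \left(-6\right)\right)} = \frac{1}{8 \frac{1}{-148 + \frac{1}{\frac{39}{5}} \left(-6\right)} \left(192 - \frac{1}{\frac{39}{5}} \left(-6\right)\right)} = \frac{1}{8 \frac{1}{-148 + \frac{5}{39} \left(-6\right)} \left(192 - \frac{5}{39} \left(-6\right)\right)} = \frac{1}{8 \frac{1}{-148 - \frac{10}{13}} \left(192 - - \frac{10}{13}\right)} = \frac{1}{8 \frac{1}{- \frac{1934}{13}} \left(192 + \frac{10}{13}\right)} = \frac{1}{8 \left(- \frac{13}{1934}\right) \frac{2506}{13}} = \frac{1}{- \frac{10024}{967}} = - \frac{967}{10024}$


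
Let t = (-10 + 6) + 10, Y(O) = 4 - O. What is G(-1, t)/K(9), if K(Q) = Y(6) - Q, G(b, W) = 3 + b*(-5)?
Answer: -8/11 ≈ -0.72727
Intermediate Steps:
t = 6 (t = -4 + 10 = 6)
G(b, W) = 3 - 5*b
K(Q) = -2 - Q (K(Q) = (4 - 1*6) - Q = (4 - 6) - Q = -2 - Q)
G(-1, t)/K(9) = (3 - 5*(-1))/(-2 - 1*9) = (3 + 5)/(-2 - 9) = 8/(-11) = 8*(-1/11) = -8/11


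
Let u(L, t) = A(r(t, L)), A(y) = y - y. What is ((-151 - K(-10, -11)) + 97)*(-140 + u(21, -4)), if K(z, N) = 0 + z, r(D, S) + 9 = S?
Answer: 6160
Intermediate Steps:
r(D, S) = -9 + S
K(z, N) = z
A(y) = 0
u(L, t) = 0
((-151 - K(-10, -11)) + 97)*(-140 + u(21, -4)) = ((-151 - 1*(-10)) + 97)*(-140 + 0) = ((-151 + 10) + 97)*(-140) = (-141 + 97)*(-140) = -44*(-140) = 6160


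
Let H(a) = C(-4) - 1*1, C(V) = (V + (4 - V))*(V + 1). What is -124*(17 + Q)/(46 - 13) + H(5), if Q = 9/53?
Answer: -135577/1749 ≈ -77.517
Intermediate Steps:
C(V) = 4 + 4*V (C(V) = 4*(1 + V) = 4 + 4*V)
Q = 9/53 (Q = 9*(1/53) = 9/53 ≈ 0.16981)
H(a) = -13 (H(a) = (4 + 4*(-4)) - 1*1 = (4 - 16) - 1 = -12 - 1 = -13)
-124*(17 + Q)/(46 - 13) + H(5) = -124*(17 + 9/53)/(46 - 13) - 13 = -112840/(53*33) - 13 = -124*910/1749 - 13 = -112840/1749 - 13 = -135577/1749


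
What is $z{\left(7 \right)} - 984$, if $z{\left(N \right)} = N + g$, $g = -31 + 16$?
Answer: $-992$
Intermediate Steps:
$g = -15$
$z{\left(N \right)} = -15 + N$ ($z{\left(N \right)} = N - 15 = -15 + N$)
$z{\left(7 \right)} - 984 = \left(-15 + 7\right) - 984 = -8 - 984 = -992$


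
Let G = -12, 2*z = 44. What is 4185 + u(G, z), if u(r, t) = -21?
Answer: 4164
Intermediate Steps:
z = 22 (z = (½)*44 = 22)
4185 + u(G, z) = 4185 - 21 = 4164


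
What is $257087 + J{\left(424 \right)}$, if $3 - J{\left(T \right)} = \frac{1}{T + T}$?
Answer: $\frac{218012319}{848} \approx 2.5709 \cdot 10^{5}$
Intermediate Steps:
$J{\left(T \right)} = 3 - \frac{1}{2 T}$ ($J{\left(T \right)} = 3 - \frac{1}{T + T} = 3 - \frac{1}{2 T}$)
$257087 + J{\left(424 \right)} = 257087 + \left(3 - \frac{1}{2 \cdot 424}\right) = 257087 + \left(3 - \frac{1}{848}\right) = 257087 + \frac{2543}{848} = \frac{218012319}{848}$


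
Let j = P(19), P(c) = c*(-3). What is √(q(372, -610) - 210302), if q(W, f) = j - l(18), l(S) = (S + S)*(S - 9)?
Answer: I*√210683 ≈ 459.0*I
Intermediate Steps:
P(c) = -3*c
l(S) = 2*S*(-9 + S) (l(S) = (2*S)*(-9 + S) = 2*S*(-9 + S))
j = -57 (j = -3*19 = -57)
q(W, f) = -381 (q(W, f) = -57 - 2*18*(-9 + 18) = -57 - 2*18*9 = -57 - 1*324 = -57 - 324 = -381)
√(q(372, -610) - 210302) = √(-381 - 210302) = √(-210683) = I*√210683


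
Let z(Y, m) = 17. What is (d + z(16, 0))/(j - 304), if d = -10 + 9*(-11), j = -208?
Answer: 23/128 ≈ 0.17969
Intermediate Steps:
d = -109 (d = -10 - 99 = -109)
(d + z(16, 0))/(j - 304) = (-109 + 17)/(-208 - 304) = -92/(-512) = -1/512*(-92) = 23/128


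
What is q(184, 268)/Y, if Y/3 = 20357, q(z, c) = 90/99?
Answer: 10/671781 ≈ 1.4886e-5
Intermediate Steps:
q(z, c) = 10/11 (q(z, c) = 90*(1/99) = 10/11)
Y = 61071 (Y = 3*20357 = 61071)
q(184, 268)/Y = (10/11)/61071 = (10/11)*(1/61071) = 10/671781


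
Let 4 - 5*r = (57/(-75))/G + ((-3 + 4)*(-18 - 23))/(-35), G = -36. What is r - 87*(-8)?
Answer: 21941687/31500 ≈ 696.56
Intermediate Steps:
r = 17687/31500 (r = ⅘ - ((57/(-75))/(-36) + ((-3 + 4)*(-18 - 23))/(-35))/5 = ⅘ - ((57*(-1/75))*(-1/36) + (1*(-41))*(-1/35))/5 = ⅘ - (-19/25*(-1/36) - 41*(-1/35))/5 = ⅘ - (19/900 + 41/35)/5 = ⅘ - ⅕*7513/6300 = ⅘ - 7513/31500 = 17687/31500 ≈ 0.56149)
r - 87*(-8) = 17687/31500 - 87*(-8) = 17687/31500 + 696 = 21941687/31500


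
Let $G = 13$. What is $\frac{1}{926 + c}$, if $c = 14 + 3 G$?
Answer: $\frac{1}{979} \approx 0.0010215$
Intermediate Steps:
$c = 53$ ($c = 14 + 3 \cdot 13 = 14 + 39 = 53$)
$\frac{1}{926 + c} = \frac{1}{926 + 53} = \frac{1}{979}$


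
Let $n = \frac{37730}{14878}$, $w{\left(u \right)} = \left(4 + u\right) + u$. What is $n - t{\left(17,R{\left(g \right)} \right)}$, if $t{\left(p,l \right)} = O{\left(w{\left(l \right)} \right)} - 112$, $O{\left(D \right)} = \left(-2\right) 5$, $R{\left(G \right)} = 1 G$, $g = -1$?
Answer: $\frac{926423}{7439} \approx 124.54$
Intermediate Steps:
$w{\left(u \right)} = 4 + 2 u$
$R{\left(G \right)} = G$
$n = \frac{18865}{7439}$ ($n = 37730 \cdot \frac{1}{14878} = \frac{18865}{7439} \approx 2.536$)
$O{\left(D \right)} = -10$
$t{\left(p,l \right)} = -122$ ($t{\left(p,l \right)} = -10 - 112 = -122$)
$n - t{\left(17,R{\left(g \right)} \right)} = \frac{18865}{7439} - -122 = \frac{18865}{7439} + 122 = \frac{926423}{7439}$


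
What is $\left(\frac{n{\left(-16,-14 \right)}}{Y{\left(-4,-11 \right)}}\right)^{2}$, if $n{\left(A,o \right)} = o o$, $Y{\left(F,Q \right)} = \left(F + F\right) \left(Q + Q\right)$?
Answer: $\frac{2401}{1936} \approx 1.2402$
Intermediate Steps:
$Y{\left(F,Q \right)} = 4 F Q$ ($Y{\left(F,Q \right)} = 2 F 2 Q = 4 F Q$)
$n{\left(A,o \right)} = o^{2}$
$\left(\frac{n{\left(-16,-14 \right)}}{Y{\left(-4,-11 \right)}}\right)^{2} = \left(\frac{\left(-14\right)^{2}}{4 \left(-4\right) \left(-11\right)}\right)^{2} = \left(\frac{196}{176}\right)^{2} = \left(196 \cdot \frac{1}{176}\right)^{2} = \left(\frac{49}{44}\right)^{2} = \frac{2401}{1936}$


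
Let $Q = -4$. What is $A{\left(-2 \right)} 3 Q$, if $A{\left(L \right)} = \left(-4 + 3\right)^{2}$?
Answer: $-12$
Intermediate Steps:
$A{\left(L \right)} = 1$ ($A{\left(L \right)} = \left(-1\right)^{2} = 1$)
$A{\left(-2 \right)} 3 Q = 1 \cdot 3 \left(-4\right) = 3 \left(-4\right) = -12$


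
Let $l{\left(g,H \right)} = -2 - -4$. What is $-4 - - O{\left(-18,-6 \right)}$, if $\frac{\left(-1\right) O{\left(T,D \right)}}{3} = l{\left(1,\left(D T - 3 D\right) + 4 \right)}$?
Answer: $-10$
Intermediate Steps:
$l{\left(g,H \right)} = 2$ ($l{\left(g,H \right)} = -2 + 4 = 2$)
$O{\left(T,D \right)} = -6$ ($O{\left(T,D \right)} = \left(-3\right) 2 = -6$)
$-4 - - O{\left(-18,-6 \right)} = -4 - \left(-1\right) \left(-6\right) = -4 - 6 = -10$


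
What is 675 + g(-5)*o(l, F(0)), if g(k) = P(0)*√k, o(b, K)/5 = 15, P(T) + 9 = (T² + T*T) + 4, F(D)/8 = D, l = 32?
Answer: 675 - 375*I*√5 ≈ 675.0 - 838.53*I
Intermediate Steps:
F(D) = 8*D
P(T) = -5 + 2*T² (P(T) = -9 + ((T² + T*T) + 4) = -9 + ((T² + T²) + 4) = -9 + (2*T² + 4) = -9 + (4 + 2*T²) = -5 + 2*T²)
o(b, K) = 75 (o(b, K) = 5*15 = 75)
g(k) = -5*√k (g(k) = (-5 + 2*0²)*√k = (-5 + 2*0)*√k = (-5 + 0)*√k = -5*√k)
675 + g(-5)*o(l, F(0)) = 675 - 5*I*√5*75 = 675 - 375*I*√5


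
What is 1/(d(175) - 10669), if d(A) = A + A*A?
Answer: 1/20131 ≈ 4.9675e-5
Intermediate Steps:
d(A) = A + A**2
1/(d(175) - 10669) = 1/(175*(1 + 175) - 10669) = 1/(175*176 - 10669) = 1/(30800 - 10669) = 1/20131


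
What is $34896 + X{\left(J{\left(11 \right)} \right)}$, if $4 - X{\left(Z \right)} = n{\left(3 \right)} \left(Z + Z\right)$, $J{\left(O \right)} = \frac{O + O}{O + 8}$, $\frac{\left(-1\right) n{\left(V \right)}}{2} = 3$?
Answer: $\frac{663364}{19} \approx 34914.0$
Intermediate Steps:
$n{\left(V \right)} = -6$ ($n{\left(V \right)} = \left(-2\right) 3 = -6$)
$J{\left(O \right)} = \frac{2 O}{8 + O}$
$X{\left(Z \right)} = 4 + 12 Z$ ($X{\left(Z \right)} = 4 - - 6 \left(Z + Z\right) = 4 - - 6 \cdot 2 Z = 4 - - 12 Z = 4 + 12 Z$)
$34896 + X{\left(J{\left(11 \right)} \right)} = 34896 + \left(4 + 12 \cdot 2 \cdot 11 \frac{1}{8 + 11}\right) = 34896 + \left(4 + 12 \cdot 2 \cdot 11 \cdot \frac{1}{19}\right) = 34896 + \left(4 + 12 \cdot \frac{22}{19}\right) = 34896 + \left(4 + \frac{264}{19}\right) = 34896 + \frac{340}{19} = \frac{663364}{19}$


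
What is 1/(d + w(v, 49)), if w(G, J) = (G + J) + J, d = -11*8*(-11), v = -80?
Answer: 1/986 ≈ 0.0010142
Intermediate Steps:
d = 968 (d = -88*(-11) = 968)
w(G, J) = G + 2*J
1/(d + w(v, 49)) = 1/(968 + (-80 + 2*49)) = 1/(968 + (-80 + 98)) = 1/(968 + 18) = 1/986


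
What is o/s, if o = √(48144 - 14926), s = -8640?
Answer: -√33218/8640 ≈ -0.021095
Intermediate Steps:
o = √33218 ≈ 182.26
o/s = √33218/(-8640) = √33218*(-1/8640) = -√33218/8640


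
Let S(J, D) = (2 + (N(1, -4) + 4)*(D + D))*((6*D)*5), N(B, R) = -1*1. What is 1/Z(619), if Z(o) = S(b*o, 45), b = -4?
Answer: 1/367200 ≈ 2.7233e-6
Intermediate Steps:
N(B, R) = -1
S(J, D) = 30*D*(2 + 6*D) (S(J, D) = (2 + (-1 + 4)*(D + D))*((6*D)*5) = (2 + 3*(2*D))*(30*D) = (2 + 6*D)*(30*D) = 30*D*(2 + 6*D))
Z(o) = 367200 (Z(o) = 60*45*(1 + 3*45) = 60*45*(1 + 135) = 60*45*136 = 367200)
1/Z(619) = 1/367200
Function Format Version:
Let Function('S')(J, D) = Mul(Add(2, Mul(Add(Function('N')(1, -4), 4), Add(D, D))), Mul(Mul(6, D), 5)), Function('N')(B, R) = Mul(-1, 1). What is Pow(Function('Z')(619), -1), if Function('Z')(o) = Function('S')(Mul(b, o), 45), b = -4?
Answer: Rational(1, 367200) ≈ 2.7233e-6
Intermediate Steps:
Function('N')(B, R) = -1
Function('S')(J, D) = Mul(30, D, Add(2, Mul(6, D))) (Function('S')(J, D) = Mul(Add(2, Mul(Add(-1, 4), Add(D, D))), Mul(Mul(6, D), 5)) = Mul(Add(2, Mul(3, Mul(2, D))), Mul(30, D)) = Mul(Add(2, Mul(6, D)), Mul(30, D)) = Mul(30, D, Add(2, Mul(6, D))))
Function('Z')(o) = 367200 (Function('Z')(o) = Mul(60, 45, Add(1, Mul(3, 45))) = Mul(60, 45, Add(1, 135)) = Mul(60, 45, 136) = 367200)
Pow(Function('Z')(619), -1) = Pow(367200, -1) = Rational(1, 367200)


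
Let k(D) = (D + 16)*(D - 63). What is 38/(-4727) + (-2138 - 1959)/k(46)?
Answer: 1136851/293074 ≈ 3.8791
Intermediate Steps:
k(D) = (-63 + D)*(16 + D) (k(D) = (16 + D)*(-63 + D) = (-63 + D)*(16 + D))
38/(-4727) + (-2138 - 1959)/k(46) = 38/(-4727) + (-2138 - 1959)/(-1008 + 46² - 47*46) = 38*(-1/4727) - 4097/(-1008 + 2116 - 2162) = -38/4727 - 4097/(-1054) = -38/4727 - 4097*(-1/1054) = -38/4727 + 241/62 = 1136851/293074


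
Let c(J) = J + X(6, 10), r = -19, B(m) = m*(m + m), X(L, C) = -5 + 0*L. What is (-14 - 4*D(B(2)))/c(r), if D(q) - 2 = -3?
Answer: 5/12 ≈ 0.41667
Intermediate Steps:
X(L, C) = -5 (X(L, C) = -5 + 0 = -5)
B(m) = 2*m**2 (B(m) = m*(2*m) = 2*m**2)
D(q) = -1 (D(q) = 2 - 3 = -1)
c(J) = -5 + J (c(J) = J - 5 = -5 + J)
(-14 - 4*D(B(2)))/c(r) = (-14 - 4*(-1))/(-5 - 19) = (-14 + 4)/(-24) = -10*(-1/24) = 5/12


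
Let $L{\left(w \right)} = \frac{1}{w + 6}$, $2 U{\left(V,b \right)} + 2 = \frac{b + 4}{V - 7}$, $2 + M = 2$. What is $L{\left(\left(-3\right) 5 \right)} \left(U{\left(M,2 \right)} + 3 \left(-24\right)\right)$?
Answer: $\frac{514}{63} \approx 8.1587$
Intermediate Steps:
$M = 0$ ($M = -2 + 2 = 0$)
$U{\left(V,b \right)} = -1 + \frac{4 + b}{2 \left(-7 + V\right)}$ ($U{\left(V,b \right)} = -1 + \frac{\left(b + 4\right) \frac{1}{V - 7}}{2} = -1 + \frac{\left(4 + b\right) \frac{1}{-7 + V}}{2} = -1 + \frac{\frac{1}{-7 + V} \left(4 + b\right)}{2} = -1 + \frac{4 + b}{2 \left(-7 + V\right)}$)
$L{\left(w \right)} = \frac{1}{6 + w}$
$L{\left(\left(-3\right) 5 \right)} \left(U{\left(M,2 \right)} + 3 \left(-24\right)\right) = \frac{\frac{9 + \frac{1}{2} \cdot 2 - 0}{-7 + 0} + 3 \left(-24\right)}{6 - 15} = \frac{\frac{9 + 1 + 0}{-7} - 72}{6 - 15} = \frac{\left(- \frac{1}{7}\right) 10 - 72}{-9} = - \frac{- \frac{10}{7} - 72}{9} = \left(- \frac{1}{9}\right) \left(- \frac{514}{7}\right) = \frac{514}{63}$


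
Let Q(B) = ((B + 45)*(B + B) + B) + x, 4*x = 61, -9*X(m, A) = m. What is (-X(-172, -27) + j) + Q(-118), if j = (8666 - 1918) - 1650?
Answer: 799349/36 ≈ 22204.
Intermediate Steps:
X(m, A) = -m/9
j = 5098 (j = 6748 - 1650 = 5098)
x = 61/4 (x = (1/4)*61 = 61/4 ≈ 15.250)
Q(B) = 61/4 + B + 2*B*(45 + B) (Q(B) = ((B + 45)*(B + B) + B) + 61/4 = ((45 + B)*(2*B) + B) + 61/4 = (2*B*(45 + B) + B) + 61/4 = (B + 2*B*(45 + B)) + 61/4 = 61/4 + B + 2*B*(45 + B))
(-X(-172, -27) + j) + Q(-118) = (-(-1)*(-172)/9 + 5098) + (61/4 + 2*(-118)**2 + 91*(-118)) = (-1*172/9 + 5098) + (61/4 + 2*13924 - 10738) = (-172/9 + 5098) + (61/4 + 27848 - 10738) = 45710/9 + 68501/4 = 799349/36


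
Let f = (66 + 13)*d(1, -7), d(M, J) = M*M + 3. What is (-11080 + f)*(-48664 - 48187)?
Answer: 1042504164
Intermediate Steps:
d(M, J) = 3 + M² (d(M, J) = M² + 3 = 3 + M²)
f = 316 (f = (66 + 13)*(3 + 1²) = 79*(3 + 1) = 79*4 = 316)
(-11080 + f)*(-48664 - 48187) = (-11080 + 316)*(-48664 - 48187) = -10764*(-96851) = 1042504164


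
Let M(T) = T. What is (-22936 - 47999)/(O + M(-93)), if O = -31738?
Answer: 70935/31831 ≈ 2.2285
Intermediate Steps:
(-22936 - 47999)/(O + M(-93)) = (-22936 - 47999)/(-31738 - 93) = -70935/(-31831) = -70935*(-1/31831) = 70935/31831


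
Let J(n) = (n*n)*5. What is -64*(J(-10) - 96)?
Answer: -25856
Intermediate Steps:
J(n) = 5*n**2 (J(n) = n**2*5 = 5*n**2)
-64*(J(-10) - 96) = -64*(5*(-10)**2 - 96) = -64*(5*100 - 96) = -64*(500 - 96) = -64*404 = -25856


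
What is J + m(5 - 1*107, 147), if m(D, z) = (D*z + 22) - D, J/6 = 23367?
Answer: 125332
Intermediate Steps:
J = 140202 (J = 6*23367 = 140202)
m(D, z) = 22 - D + D*z (m(D, z) = (22 + D*z) - D = 22 - D + D*z)
J + m(5 - 1*107, 147) = 140202 + (22 - (5 - 1*107) + (5 - 1*107)*147) = 140202 + (22 - (5 - 107) + (5 - 107)*147) = 140202 + (22 - 1*(-102) - 102*147) = 140202 + (22 + 102 - 14994) = 140202 - 14870 = 125332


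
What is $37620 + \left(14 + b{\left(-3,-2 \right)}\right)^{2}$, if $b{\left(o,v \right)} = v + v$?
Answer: $37720$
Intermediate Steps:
$b{\left(o,v \right)} = 2 v$
$37620 + \left(14 + b{\left(-3,-2 \right)}\right)^{2} = 37620 + \left(14 + 2 \left(-2\right)\right)^{2} = 37620 + \left(14 - 4\right)^{2} = 37620 + 10^{2} = 37620 + 100 = 37720$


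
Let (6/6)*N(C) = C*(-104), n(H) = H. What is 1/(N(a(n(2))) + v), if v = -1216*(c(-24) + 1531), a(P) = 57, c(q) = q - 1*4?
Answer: -1/1833576 ≈ -5.4538e-7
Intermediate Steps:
c(q) = -4 + q (c(q) = q - 4 = -4 + q)
N(C) = -104*C (N(C) = C*(-104) = -104*C)
v = -1827648 (v = -1216*((-4 - 24) + 1531) = -1216*(-28 + 1531) = -1216*1503 = -1827648)
1/(N(a(n(2))) + v) = 1/(-104*57 - 1827648) = 1/(-5928 - 1827648) = 1/(-1833576) = -1/1833576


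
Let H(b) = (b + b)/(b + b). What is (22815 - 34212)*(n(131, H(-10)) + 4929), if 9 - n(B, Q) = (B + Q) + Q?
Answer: -54762585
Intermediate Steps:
H(b) = 1 (H(b) = (2*b)/((2*b)) = (2*b)*(1/(2*b)) = 1)
n(B, Q) = 9 - B - 2*Q (n(B, Q) = 9 - ((B + Q) + Q) = 9 - (B + 2*Q) = 9 + (-B - 2*Q) = 9 - B - 2*Q)
(22815 - 34212)*(n(131, H(-10)) + 4929) = (22815 - 34212)*((9 - 1*131 - 2*1) + 4929) = -11397*((9 - 131 - 2) + 4929) = -11397*(-124 + 4929) = -11397*4805 = -54762585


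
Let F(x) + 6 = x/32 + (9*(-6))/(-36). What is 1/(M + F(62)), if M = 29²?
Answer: 16/13415 ≈ 0.0011927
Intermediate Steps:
F(x) = -9/2 + x/32 (F(x) = -6 + (x/32 + (9*(-6))/(-36)) = -6 + (x*(1/32) - 54*(-1/36)) = -6 + (x/32 + 3/2) = -6 + (3/2 + x/32) = -9/2 + x/32)
M = 841
1/(M + F(62)) = 1/(841 + (-9/2 + (1/32)*62)) = 1/(841 + (-9/2 + 31/16)) = 1/(841 - 41/16) = 1/(13415/16) = 16/13415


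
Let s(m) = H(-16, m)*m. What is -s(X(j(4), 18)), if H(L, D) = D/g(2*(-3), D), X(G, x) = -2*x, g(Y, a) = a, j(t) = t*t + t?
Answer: 36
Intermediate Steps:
j(t) = t + t² (j(t) = t² + t = t + t²)
H(L, D) = 1 (H(L, D) = D/D = 1)
s(m) = m (s(m) = 1*m = m)
-s(X(j(4), 18)) = -(-2)*18 = -1*(-36) = 36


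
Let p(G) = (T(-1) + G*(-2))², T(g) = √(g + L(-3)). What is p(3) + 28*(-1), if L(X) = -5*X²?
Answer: -28 + (6 - I*√46)² ≈ -38.0 - 81.388*I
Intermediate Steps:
T(g) = √(-45 + g) (T(g) = √(g - 5*(-3)²) = √(g - 5*9) = √(g - 45) = √(-45 + g))
p(G) = (-2*G + I*√46)² (p(G) = (√(-45 - 1) + G*(-2))² = (√(-46) - 2*G)² = (I*√46 - 2*G)² = (-2*G + I*√46)²)
p(3) + 28*(-1) = (2*3 - I*√46)² + 28*(-1) = (6 - I*√46)² - 28 = -28 + (6 - I*√46)²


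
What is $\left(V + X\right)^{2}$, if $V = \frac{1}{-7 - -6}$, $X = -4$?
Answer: $25$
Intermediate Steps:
$V = -1$ ($V = \frac{1}{-7 + 6} = \frac{1}{-1} = -1$)
$\left(V + X\right)^{2} = \left(-1 - 4\right)^{2} = \left(-5\right)^{2} = 25$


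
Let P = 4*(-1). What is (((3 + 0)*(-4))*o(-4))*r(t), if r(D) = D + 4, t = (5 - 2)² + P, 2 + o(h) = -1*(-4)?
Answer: -216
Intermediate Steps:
o(h) = 2 (o(h) = -2 - 1*(-4) = -2 + 4 = 2)
P = -4
t = 5 (t = (5 - 2)² - 4 = 3² - 4 = 9 - 4 = 5)
r(D) = 4 + D
(((3 + 0)*(-4))*o(-4))*r(t) = (((3 + 0)*(-4))*2)*(4 + 5) = ((3*(-4))*2)*9 = -12*2*9 = -24*9 = -216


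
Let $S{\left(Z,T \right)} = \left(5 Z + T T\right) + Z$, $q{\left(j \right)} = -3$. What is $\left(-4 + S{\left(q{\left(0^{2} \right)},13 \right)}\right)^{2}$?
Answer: $21609$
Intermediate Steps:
$S{\left(Z,T \right)} = T^{2} + 6 Z$ ($S{\left(Z,T \right)} = \left(5 Z + T^{2}\right) + Z = \left(T^{2} + 5 Z\right) + Z = T^{2} + 6 Z$)
$\left(-4 + S{\left(q{\left(0^{2} \right)},13 \right)}\right)^{2} = \left(-4 + \left(13^{2} + 6 \left(-3\right)\right)\right)^{2} = \left(-4 + \left(169 - 18\right)\right)^{2} = \left(-4 + 151\right)^{2} = 147^{2} = 21609$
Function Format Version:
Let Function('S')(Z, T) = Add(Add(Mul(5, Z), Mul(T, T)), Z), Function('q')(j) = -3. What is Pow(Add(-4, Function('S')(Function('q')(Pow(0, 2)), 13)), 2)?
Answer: 21609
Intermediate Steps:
Function('S')(Z, T) = Add(Pow(T, 2), Mul(6, Z)) (Function('S')(Z, T) = Add(Add(Mul(5, Z), Pow(T, 2)), Z) = Add(Add(Pow(T, 2), Mul(5, Z)), Z) = Add(Pow(T, 2), Mul(6, Z)))
Pow(Add(-4, Function('S')(Function('q')(Pow(0, 2)), 13)), 2) = Pow(Add(-4, Add(Pow(13, 2), Mul(6, -3))), 2) = Pow(Add(-4, Add(169, -18)), 2) = Pow(Add(-4, 151), 2) = Pow(147, 2) = 21609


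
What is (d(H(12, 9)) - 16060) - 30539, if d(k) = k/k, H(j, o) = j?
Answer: -46598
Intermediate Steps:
d(k) = 1
(d(H(12, 9)) - 16060) - 30539 = (1 - 16060) - 30539 = -16059 - 30539 = -46598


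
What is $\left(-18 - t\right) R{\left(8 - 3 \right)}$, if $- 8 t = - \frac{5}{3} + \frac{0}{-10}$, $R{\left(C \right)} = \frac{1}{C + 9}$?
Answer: $- \frac{437}{336} \approx -1.3006$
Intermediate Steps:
$R{\left(C \right)} = \frac{1}{9 + C}$
$t = \frac{5}{24}$ ($t = - \frac{- \frac{5}{3} + \frac{0}{-10}}{8} = - \frac{\left(-5\right) \frac{1}{3} + 0 \left(- \frac{1}{10}\right)}{8} = - \frac{- \frac{5}{3} + 0}{8} = \left(- \frac{1}{8}\right) \left(- \frac{5}{3}\right) = \frac{5}{24} \approx 0.20833$)
$\left(-18 - t\right) R{\left(8 - 3 \right)} = \frac{-18 - \frac{5}{24}}{9 + \left(8 - 3\right)} = - \frac{437}{24 \left(9 + 5\right)} = - \frac{437}{24 \cdot 14} = \left(- \frac{437}{24}\right) \frac{1}{14} = - \frac{437}{336}$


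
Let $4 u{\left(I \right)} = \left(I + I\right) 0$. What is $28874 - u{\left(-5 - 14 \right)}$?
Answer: $28874$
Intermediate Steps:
$u{\left(I \right)} = 0$ ($u{\left(I \right)} = \frac{\left(I + I\right) 0}{4} = \frac{2 I 0}{4} = \frac{1}{4} \cdot 0 = 0$)
$28874 - u{\left(-5 - 14 \right)} = 28874 - 0 = 28874 + 0 = 28874$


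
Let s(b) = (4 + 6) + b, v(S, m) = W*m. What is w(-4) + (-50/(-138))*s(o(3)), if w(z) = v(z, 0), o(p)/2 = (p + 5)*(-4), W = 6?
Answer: -450/23 ≈ -19.565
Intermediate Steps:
v(S, m) = 6*m
o(p) = -40 - 8*p (o(p) = 2*((p + 5)*(-4)) = 2*((5 + p)*(-4)) = 2*(-20 - 4*p) = -40 - 8*p)
s(b) = 10 + b
w(z) = 0 (w(z) = 6*0 = 0)
w(-4) + (-50/(-138))*s(o(3)) = 0 + (-50/(-138))*(10 + (-40 - 8*3)) = 0 + (-50*(-1/138))*(10 + (-40 - 24)) = 0 + 25*(10 - 64)/69 = 0 + (25/69)*(-54) = 0 - 450/23 = -450/23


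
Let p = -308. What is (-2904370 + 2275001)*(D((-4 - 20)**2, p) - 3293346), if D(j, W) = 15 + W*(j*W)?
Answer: -32317048991877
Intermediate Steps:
D(j, W) = 15 + j*W**2 (D(j, W) = 15 + W*(W*j) = 15 + j*W**2)
(-2904370 + 2275001)*(D((-4 - 20)**2, p) - 3293346) = (-2904370 + 2275001)*((15 + (-4 - 20)**2*(-308)**2) - 3293346) = -629369*((15 + (-24)**2*94864) - 3293346) = -629369*((15 + 576*94864) - 3293346) = -629369*((15 + 54641664) - 3293346) = -629369*(54641679 - 3293346) = -629369*51348333 = -32317048991877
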